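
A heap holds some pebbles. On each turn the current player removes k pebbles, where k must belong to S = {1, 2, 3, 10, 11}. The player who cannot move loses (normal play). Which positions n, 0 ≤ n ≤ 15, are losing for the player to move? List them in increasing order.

n :  0  1  2  3  4  5  6  7  8  9 10 11 12 13 14 15
G :  0  1  2  3  0  1  2  3  0  1  2  3  0  1  2  3
P-positions are exactly the n with G(n) = 0.

0, 4, 8, 12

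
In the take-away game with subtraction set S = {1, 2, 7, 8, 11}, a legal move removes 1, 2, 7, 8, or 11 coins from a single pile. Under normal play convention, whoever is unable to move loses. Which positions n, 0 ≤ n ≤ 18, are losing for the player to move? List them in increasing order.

0, 3, 6, 9, 12, 15, 18

G(0) = 0
G(1) = mex{0} = 1
G(2) = mex{1,0} = 2
G(3) = mex{2,1} = 0
G(4) = mex{0,2} = 1
G(5) = mex{1,0} = 2
G(6) = mex{2,1} = 0
G(7) = mex{0,2,0} = 1
G(8) = mex{1,0,1,0} = 2
G(9) = mex{2,1,2,1} = 0
G(10) = mex{0,2,0,2} = 1
G(11) = mex{1,0,1,0,0} = 2
G(12) = mex{2,1,2,1,1} = 0
G(13) = mex{0,2,0,2,2} = 1
G(14) = mex{1,0,1,0,0} = 2
G(15) = mex{2,1,2,1,1} = 0
G(16) = mex{0,2,0,2,2} = 1
G(17) = mex{1,0,1,0,0} = 2
G(18) = mex{2,1,2,1,1} = 0
P-positions are exactly the n with G(n) = 0.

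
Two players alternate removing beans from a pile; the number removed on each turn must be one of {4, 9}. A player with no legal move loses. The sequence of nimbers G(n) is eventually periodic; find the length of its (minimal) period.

n :  0  1  2  3  4  5  6  7  8  9 10 11 12 13 14 15 16 17 18 19 20 21 22 23 24 25 26 27
G :  0  0  0  0  1  1  1  1  0  2  2  2  1  0  0  0  0  1  1  1  1  0  2  2  2  1  0  0
G(n+13) = G(n) holds for n = 0,…,8 (a full window of length max(S) = 9), so the sequence is purely periodic with period 13.

13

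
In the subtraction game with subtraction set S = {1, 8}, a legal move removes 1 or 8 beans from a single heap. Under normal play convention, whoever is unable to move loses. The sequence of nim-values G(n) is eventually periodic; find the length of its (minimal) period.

9

G(0) = 0
G(1) = mex{0} = 1
G(2) = mex{1} = 0
G(3) = mex{0} = 1
G(4) = mex{1} = 0
G(5) = mex{0} = 1
G(6) = mex{1} = 0
G(7) = mex{0} = 1
G(8) = mex{1,0} = 2
G(9) = mex{2,1} = 0
G(10) = mex{0,0} = 1
G(11) = mex{1,1} = 0
G(12) = mex{0,0} = 1
G(13) = mex{1,1} = 0
G(14) = mex{0,0} = 1
G(15) = mex{1,1} = 0
G(16) = mex{0,2} = 1
G(17) = mex{1,0} = 2
G(18) = mex{2,1} = 0
G(19) = mex{0,0} = 1
G(n+9) = G(n) holds for n = 0,…,7 (a full window of length max(S) = 8), so the sequence is purely periodic with period 9.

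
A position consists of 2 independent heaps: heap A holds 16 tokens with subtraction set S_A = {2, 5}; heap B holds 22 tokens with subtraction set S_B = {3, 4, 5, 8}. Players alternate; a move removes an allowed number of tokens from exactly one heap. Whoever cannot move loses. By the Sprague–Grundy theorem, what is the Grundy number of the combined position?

Heap A, S = {2, 5}:
n :  0  1  2  3  4  5  6  7  8  9 10 11 12 13 14 15 16
G :  0  0  1  1  0  2  1  0  0  1  1  0  2  1  0  0  1
G_A(16) = 1.
Heap B, S = {3, 4, 5, 8}:
G(0) = 0
G(1) = mex{} = 0
G(2) = mex{} = 0
G(3) = mex{0} = 1
G(4) = mex{0,0} = 1
G(5) = mex{0,0,0} = 1
G(6) = mex{1,0,0} = 2
G(7) = mex{1,1,0} = 2
G(8) = mex{1,1,1,0} = 2
G(9) = mex{2,1,1,0} = 3
G(10) = mex{2,2,1,0} = 3
G(11) = mex{2,2,2,1} = 0
G(12) = mex{3,2,2,1} = 0
G(13) = mex{3,3,2,1} = 0
G(14) = mex{0,3,3,2} = 1
G(15) = mex{0,0,3,2} = 1
G(16) = mex{0,0,0,2} = 1
G(17) = mex{1,0,0,3} = 2
G(18) = mex{1,1,0,3} = 2
G(19) = mex{1,1,1,0} = 2
G(20) = mex{2,1,1,0} = 3
G(21) = mex{2,2,1,0} = 3
G(22) = mex{2,2,2,1} = 0
G_B(22) = 0.
Combined Grundy value = 1 ⊕ 0 = 1.

1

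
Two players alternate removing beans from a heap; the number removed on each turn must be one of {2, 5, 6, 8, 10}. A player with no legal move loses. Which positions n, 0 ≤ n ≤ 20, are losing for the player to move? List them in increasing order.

0, 1, 4, 13, 16, 17, 20

G(0) = 0
G(1) = mex{} = 0
G(2) = mex{0} = 1
G(3) = mex{0} = 1
G(4) = mex{1} = 0
G(5) = mex{1,0} = 2
G(6) = mex{0,0,0} = 1
G(7) = mex{2,1,0} = 3
G(8) = mex{1,1,1,0} = 2
G(9) = mex{3,0,1,0} = 2
G(10) = mex{2,2,0,1,0} = 3
G(11) = mex{2,1,2,1,0} = 3
G(12) = mex{3,3,1,0,1} = 2
G(13) = mex{3,2,3,2,1} = 0
G(14) = mex{2,2,2,1,0} = 3
G(15) = mex{0,3,2,3,2} = 1
G(16) = mex{3,3,3,2,1} = 0
G(17) = mex{1,2,3,2,3} = 0
G(18) = mex{0,0,2,3,2} = 1
G(19) = mex{0,3,0,3,2} = 1
G(20) = mex{1,1,3,2,3} = 0
P-positions are exactly the n with G(n) = 0.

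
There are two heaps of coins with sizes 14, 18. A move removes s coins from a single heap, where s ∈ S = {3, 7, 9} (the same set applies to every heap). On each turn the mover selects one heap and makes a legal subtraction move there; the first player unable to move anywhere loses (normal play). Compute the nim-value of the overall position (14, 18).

0

All heaps use S = {3, 7, 9}:
G(0) = 0
G(1) = mex{} = 0
G(2) = mex{} = 0
G(3) = mex{0} = 1
G(4) = mex{0} = 1
G(5) = mex{0} = 1
G(6) = mex{1} = 0
G(7) = mex{1,0} = 2
G(8) = mex{1,0} = 2
G(9) = mex{0,0,0} = 1
G(10) = mex{2,1,0} = 3
G(11) = mex{2,1,0} = 3
G(12) = mex{1,1,1} = 0
G(13) = mex{3,0,1} = 2
G(14) = mex{3,2,1} = 0
G(15) = mex{0,2,0} = 1
G(16) = mex{2,1,2} = 0
G(17) = mex{0,3,2} = 1
G(18) = mex{1,3,1} = 0
Heap A: G(14) = 0.
Heap B: G(18) = 0.
Combined Grundy value = 0 ⊕ 0 = 0.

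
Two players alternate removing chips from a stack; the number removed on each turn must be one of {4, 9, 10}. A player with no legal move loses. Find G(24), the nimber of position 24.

G(0) = 0
G(1) = mex{} = 0
G(2) = mex{} = 0
G(3) = mex{} = 0
G(4) = mex{0} = 1
G(5) = mex{0} = 1
G(6) = mex{0} = 1
G(7) = mex{0} = 1
G(8) = mex{1} = 0
G(9) = mex{1,0} = 2
G(10) = mex{1,0,0} = 2
G(11) = mex{1,0,0} = 2
G(12) = mex{0,0,0} = 1
G(13) = mex{2,1,0} = 3
G(14) = mex{2,1,1} = 0
G(15) = mex{2,1,1} = 0
G(16) = mex{1,1,1} = 0
G(17) = mex{3,0,1} = 2
G(18) = mex{0,2,0} = 1
G(19) = mex{0,2,2} = 1
G(20) = mex{0,2,2} = 1
G(21) = mex{2,1,2} = 0
G(22) = mex{1,3,1} = 0
G(23) = mex{1,0,3} = 2
G(24) = mex{1,0,0} = 2

2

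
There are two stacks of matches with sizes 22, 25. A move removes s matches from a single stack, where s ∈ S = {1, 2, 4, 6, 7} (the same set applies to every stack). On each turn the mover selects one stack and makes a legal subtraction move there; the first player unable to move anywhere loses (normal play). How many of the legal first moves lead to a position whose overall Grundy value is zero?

1

All stacks use S = {1, 2, 4, 6, 7}:
n :  0  1  2  3  4  5  6  7  8  9 10 11 12 13 14 15 16 17 18 19 20 21 22 23 24 25
G :  0  1  2  0  1  2  3  4  0  1  2  0  1  2  3  4  0  1  2  0  1  2  3  4  0  1
Stack A: G(22) = 3.
Stack B: G(25) = 1.
Combined Grundy value = 3 ⊕ 1 = 2.
A winning move leaves total XOR = 0, i.e. changes one component's Grundy value g to g ⊕ X where X is the current total.
Stack A: need g' = 3⊕2 = 1. Options: 22−1→G=2, 22−2→G=1, 22−4→G=2, 22−6→G=0, 22−7→G=4. Hits: 1.
Stack B: need g' = 1⊕2 = 3. Options: 25−1→G=0, 25−2→G=4, 25−4→G=2, 25−6→G=0, 25−7→G=2. Hits: 0.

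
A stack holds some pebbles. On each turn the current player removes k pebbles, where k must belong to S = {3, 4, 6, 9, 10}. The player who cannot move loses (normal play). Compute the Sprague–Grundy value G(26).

0

n :  0  1  2  3  4  5  6  7  8  9 10 11 12 13 14 15 16 17 18 19 20 21 22 23 24 25 26
G :  0  0  0  1  1  1  2  2  2  3  3  3  4  0  0  0  1  1  1  2  2  2  3  3  3  4  0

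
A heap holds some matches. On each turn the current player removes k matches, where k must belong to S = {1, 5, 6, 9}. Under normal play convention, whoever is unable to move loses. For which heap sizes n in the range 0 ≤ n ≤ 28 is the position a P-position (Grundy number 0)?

0, 2, 4, 12, 14, 16, 24, 26, 28

n :  0  1  2  3  4  5  6  7  8  9 10 11 12 13 14 15 16 17 18 19 20 21 22 23 24 25 26 27 28
G :  0  1  0  1  0  1  2  3  2  3  2  3  0  1  0  1  0  1  2  3  2  3  2  3  0  1  0  1  0
P-positions are exactly the n with G(n) = 0.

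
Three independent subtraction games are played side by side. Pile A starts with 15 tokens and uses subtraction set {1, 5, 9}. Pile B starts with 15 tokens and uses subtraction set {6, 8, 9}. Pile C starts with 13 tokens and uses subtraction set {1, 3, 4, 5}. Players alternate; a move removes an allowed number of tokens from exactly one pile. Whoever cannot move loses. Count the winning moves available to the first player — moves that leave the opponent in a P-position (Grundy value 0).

Pile A, S = {1, 5, 9}:
G(0) = 0
G(1) = mex{0} = 1
G(2) = mex{1} = 0
G(3) = mex{0} = 1
G(4) = mex{1} = 0
G(5) = mex{0,0} = 1
G(6) = mex{1,1} = 0
G(7) = mex{0,0} = 1
G(8) = mex{1,1} = 0
G(9) = mex{0,0,0} = 1
G(10) = mex{1,1,1} = 0
G(11) = mex{0,0,0} = 1
G(12) = mex{1,1,1} = 0
G(13) = mex{0,0,0} = 1
G(14) = mex{1,1,1} = 0
G(15) = mex{0,0,0} = 1
G_A(15) = 1.
Pile B, S = {6, 8, 9}:
n :  0  1  2  3  4  5  6  7  8  9 10 11 12 13 14 15
G :  0  0  0  0  0  0  1  1  1  1  1  1  2  2  2  0
G_B(15) = 0.
Pile C, S = {1, 3, 4, 5}:
G(0) = 0
G(1) = mex{0} = 1
G(2) = mex{1} = 0
G(3) = mex{0,0} = 1
G(4) = mex{1,1,0} = 2
G(5) = mex{2,0,1,0} = 3
G(6) = mex{3,1,0,1} = 2
G(7) = mex{2,2,1,0} = 3
G(8) = mex{3,3,2,1} = 0
G(9) = mex{0,2,3,2} = 1
G(10) = mex{1,3,2,3} = 0
G(11) = mex{0,0,3,2} = 1
G(12) = mex{1,1,0,3} = 2
G(13) = mex{2,0,1,0} = 3
G_C(13) = 3.
Combined Grundy value = 1 ⊕ 0 ⊕ 3 = 2.
A winning move leaves total XOR = 0, i.e. changes one component's Grundy value g to g ⊕ X where X is the current total.
Pile A: need g' = 1⊕2 = 3. Options: 15−1→G=0, 15−5→G=0, 15−9→G=0. Hits: 0.
Pile B: need g' = 0⊕2 = 2. Options: 15−6→G=1, 15−8→G=1, 15−9→G=1. Hits: 0.
Pile C: need g' = 3⊕2 = 1. Options: 13−1→G=2, 13−3→G=0, 13−4→G=1, 13−5→G=0. Hits: 1.

1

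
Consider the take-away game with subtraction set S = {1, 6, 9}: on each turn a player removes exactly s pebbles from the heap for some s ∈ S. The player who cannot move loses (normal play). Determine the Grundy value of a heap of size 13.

n :  0  1  2  3  4  5  6  7  8  9 10 11 12 13
G :  0  1  0  1  0  1  2  0  1  2  3  2  0  1

1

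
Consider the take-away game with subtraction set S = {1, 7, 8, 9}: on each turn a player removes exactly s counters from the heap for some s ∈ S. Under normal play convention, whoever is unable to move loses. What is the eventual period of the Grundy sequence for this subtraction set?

G(0) = 0
G(1) = mex{0} = 1
G(2) = mex{1} = 0
G(3) = mex{0} = 1
G(4) = mex{1} = 0
G(5) = mex{0} = 1
G(6) = mex{1} = 0
G(7) = mex{0,0} = 1
G(8) = mex{1,1,0} = 2
G(9) = mex{2,0,1,0} = 3
G(10) = mex{3,1,0,1} = 2
G(11) = mex{2,0,1,0} = 3
G(12) = mex{3,1,0,1} = 2
G(13) = mex{2,0,1,0} = 3
G(14) = mex{3,1,0,1} = 2
G(15) = mex{2,2,1,0} = 3
G(16) = mex{3,3,2,1} = 0
G(17) = mex{0,2,3,2} = 1
G(18) = mex{1,3,2,3} = 0
G(19) = mex{0,2,3,2} = 1
G(20) = mex{1,3,2,3} = 0
G(21) = mex{0,2,3,2} = 1
G(22) = mex{1,3,2,3} = 0
G(23) = mex{0,0,3,2} = 1
G(24) = mex{1,1,0,3} = 2
G(25) = mex{2,0,1,0} = 3
G(26) = mex{3,1,0,1} = 2
G(27) = mex{2,0,1,0} = 3
G(28) = mex{3,1,0,1} = 2
G(29) = mex{2,0,1,0} = 3
G(30) = mex{3,1,0,1} = 2
G(31) = mex{2,2,1,0} = 3
G(32) = mex{3,3,2,1} = 0
G(33) = mex{0,2,3,2} = 1
G(n+16) = G(n) holds for n = 0,…,8 (a full window of length max(S) = 9), so the sequence is purely periodic with period 16.

16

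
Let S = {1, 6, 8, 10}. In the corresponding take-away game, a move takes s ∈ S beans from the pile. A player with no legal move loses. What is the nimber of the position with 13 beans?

2

G(0) = 0
G(1) = mex{0} = 1
G(2) = mex{1} = 0
G(3) = mex{0} = 1
G(4) = mex{1} = 0
G(5) = mex{0} = 1
G(6) = mex{1,0} = 2
G(7) = mex{2,1} = 0
G(8) = mex{0,0,0} = 1
G(9) = mex{1,1,1} = 0
G(10) = mex{0,0,0,0} = 1
G(11) = mex{1,1,1,1} = 0
G(12) = mex{0,2,0,0} = 1
G(13) = mex{1,0,1,1} = 2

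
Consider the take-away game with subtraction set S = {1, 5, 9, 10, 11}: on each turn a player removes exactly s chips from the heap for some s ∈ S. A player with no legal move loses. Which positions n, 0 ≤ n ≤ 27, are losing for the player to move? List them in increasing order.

G(0) = 0
G(1) = mex{0} = 1
G(2) = mex{1} = 0
G(3) = mex{0} = 1
G(4) = mex{1} = 0
G(5) = mex{0,0} = 1
G(6) = mex{1,1} = 0
G(7) = mex{0,0} = 1
G(8) = mex{1,1} = 0
G(9) = mex{0,0,0} = 1
G(10) = mex{1,1,1,0} = 2
G(11) = mex{2,0,0,1,0} = 3
G(12) = mex{3,1,1,0,1} = 2
G(13) = mex{2,0,0,1,0} = 3
G(14) = mex{3,1,1,0,1} = 2
G(15) = mex{2,2,0,1,0} = 3
G(16) = mex{3,3,1,0,1} = 2
G(17) = mex{2,2,0,1,0} = 3
G(18) = mex{3,3,1,0,1} = 2
G(19) = mex{2,2,2,1,0} = 3
G(20) = mex{3,3,3,2,1} = 0
G(21) = mex{0,2,2,3,2} = 1
G(22) = mex{1,3,3,2,3} = 0
G(23) = mex{0,2,2,3,2} = 1
G(24) = mex{1,3,3,2,3} = 0
G(25) = mex{0,0,2,3,2} = 1
G(26) = mex{1,1,3,2,3} = 0
G(27) = mex{0,0,2,3,2} = 1
P-positions are exactly the n with G(n) = 0.

0, 2, 4, 6, 8, 20, 22, 24, 26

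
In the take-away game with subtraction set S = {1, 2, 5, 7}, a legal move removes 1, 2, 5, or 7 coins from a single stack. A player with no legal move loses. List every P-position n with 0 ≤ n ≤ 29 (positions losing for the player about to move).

G(0) = 0
G(1) = mex{0} = 1
G(2) = mex{1,0} = 2
G(3) = mex{2,1} = 0
G(4) = mex{0,2} = 1
G(5) = mex{1,0,0} = 2
G(6) = mex{2,1,1} = 0
G(7) = mex{0,2,2,0} = 1
G(8) = mex{1,0,0,1} = 2
G(9) = mex{2,1,1,2} = 0
G(10) = mex{0,2,2,0} = 1
G(11) = mex{1,0,0,1} = 2
G(12) = mex{2,1,1,2} = 0
G(13) = mex{0,2,2,0} = 1
G(14) = mex{1,0,0,1} = 2
G(15) = mex{2,1,1,2} = 0
G(16) = mex{0,2,2,0} = 1
G(17) = mex{1,0,0,1} = 2
G(18) = mex{2,1,1,2} = 0
G(19) = mex{0,2,2,0} = 1
G(20) = mex{1,0,0,1} = 2
G(21) = mex{2,1,1,2} = 0
G(22) = mex{0,2,2,0} = 1
G(23) = mex{1,0,0,1} = 2
G(24) = mex{2,1,1,2} = 0
G(25) = mex{0,2,2,0} = 1
G(26) = mex{1,0,0,1} = 2
G(27) = mex{2,1,1,2} = 0
G(28) = mex{0,2,2,0} = 1
G(29) = mex{1,0,0,1} = 2
P-positions are exactly the n with G(n) = 0.

0, 3, 6, 9, 12, 15, 18, 21, 24, 27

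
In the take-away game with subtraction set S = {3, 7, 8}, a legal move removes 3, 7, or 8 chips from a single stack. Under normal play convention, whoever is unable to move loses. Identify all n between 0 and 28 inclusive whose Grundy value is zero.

G(0) = 0
G(1) = mex{} = 0
G(2) = mex{} = 0
G(3) = mex{0} = 1
G(4) = mex{0} = 1
G(5) = mex{0} = 1
G(6) = mex{1} = 0
G(7) = mex{1,0} = 2
G(8) = mex{1,0,0} = 2
G(9) = mex{0,0,0} = 1
G(10) = mex{2,1,0} = 3
G(11) = mex{2,1,1} = 0
G(12) = mex{1,1,1} = 0
G(13) = mex{3,0,1} = 2
G(14) = mex{0,2,0} = 1
G(15) = mex{0,2,2} = 1
G(16) = mex{2,1,2} = 0
G(17) = mex{1,3,1} = 0
G(18) = mex{1,0,3} = 2
G(19) = mex{0,0,0} = 1
G(20) = mex{0,2,0} = 1
G(21) = mex{2,1,2} = 0
G(22) = mex{1,1,1} = 0
G(23) = mex{1,0,1} = 2
G(24) = mex{0,0,0} = 1
G(25) = mex{0,2,0} = 1
G(26) = mex{2,1,2} = 0
G(27) = mex{1,1,1} = 0
G(28) = mex{1,0,1} = 2
P-positions are exactly the n with G(n) = 0.

0, 1, 2, 6, 11, 12, 16, 17, 21, 22, 26, 27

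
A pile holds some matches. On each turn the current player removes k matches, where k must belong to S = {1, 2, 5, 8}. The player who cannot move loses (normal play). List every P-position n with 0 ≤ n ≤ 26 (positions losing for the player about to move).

n :  0  1  2  3  4  5  6  7  8  9 10 11 12 13 14 15 16 17 18 19 20 21 22 23 24 25 26
G :  0  1  2  0  1  2  0  1  2  0  1  2  0  1  2  0  1  2  0  1  2  0  1  2  0  1  2
P-positions are exactly the n with G(n) = 0.

0, 3, 6, 9, 12, 15, 18, 21, 24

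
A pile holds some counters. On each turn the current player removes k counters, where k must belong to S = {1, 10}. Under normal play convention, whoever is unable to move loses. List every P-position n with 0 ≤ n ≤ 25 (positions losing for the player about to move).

0, 2, 4, 6, 8, 11, 13, 15, 17, 19, 22, 24

n :  0  1  2  3  4  5  6  7  8  9 10 11 12 13 14 15 16 17 18 19 20 21 22 23 24 25
G :  0  1  0  1  0  1  0  1  0  1  2  0  1  0  1  0  1  0  1  0  1  2  0  1  0  1
P-positions are exactly the n with G(n) = 0.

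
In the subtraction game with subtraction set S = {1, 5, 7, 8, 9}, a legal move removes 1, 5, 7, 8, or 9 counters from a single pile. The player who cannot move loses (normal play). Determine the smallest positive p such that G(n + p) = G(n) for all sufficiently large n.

16

n :  0  1  2  3  4  5  6  7  8  9 10 11 12 13 14 15 16 17 18 19 20 21 22 23 24 25 26 27 28 29 30 31 32 33
G :  0  1  0  1  0  1  0  1  2  3  2  3  2  3  2  3  0  1  0  1  0  1  0  1  2  3  2  3  2  3  2  3  0  1
G(n+16) = G(n) holds for n = 0,…,8 (a full window of length max(S) = 9), so the sequence is purely periodic with period 16.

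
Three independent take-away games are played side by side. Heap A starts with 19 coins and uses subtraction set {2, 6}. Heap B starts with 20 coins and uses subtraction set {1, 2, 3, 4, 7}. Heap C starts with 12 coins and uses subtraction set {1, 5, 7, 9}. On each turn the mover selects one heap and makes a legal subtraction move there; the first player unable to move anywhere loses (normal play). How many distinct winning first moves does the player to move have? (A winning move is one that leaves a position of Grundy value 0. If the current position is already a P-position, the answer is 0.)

Heap A, S = {2, 6}:
n :  0  1  2  3  4  5  6  7  8  9 10 11 12 13 14 15 16 17 18 19
G :  0  0  1  1  0  0  1  1  0  0  1  1  0  0  1  1  0  0  1  1
G_A(19) = 1.
Heap B, S = {1, 2, 3, 4, 7}:
n :  0  1  2  3  4  5  6  7  8  9 10 11 12 13 14 15 16 17 18 19 20
G :  0  1  2  3  4  0  1  2  3  4  0  1  2  3  4  0  1  2  3  4  0
G_B(20) = 0.
Heap C, S = {1, 5, 7, 9}:
n :  0  1  2  3  4  5  6  7  8  9 10 11 12
G :  0  1  0  1  0  1  0  1  0  1  0  1  0
G_C(12) = 0.
Combined Grundy value = 1 ⊕ 0 ⊕ 0 = 1.
A winning move leaves total XOR = 0, i.e. changes one component's Grundy value g to g ⊕ X where X is the current total.
Heap A: need g' = 1⊕1 = 0. Options: 19−2→G=0, 19−6→G=0. Hits: 2.
Heap B: need g' = 0⊕1 = 1. Options: 20−1→G=4, 20−2→G=3, 20−3→G=2, 20−4→G=1, 20−7→G=3. Hits: 1.
Heap C: need g' = 0⊕1 = 1. Options: 12−1→G=1, 12−5→G=1, 12−7→G=1, 12−9→G=1. Hits: 4.

7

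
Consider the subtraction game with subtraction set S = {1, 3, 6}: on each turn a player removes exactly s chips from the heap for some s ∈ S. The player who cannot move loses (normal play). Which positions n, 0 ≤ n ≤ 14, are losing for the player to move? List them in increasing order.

n :  0  1  2  3  4  5  6  7  8  9 10 11 12 13 14
G :  0  1  0  1  0  1  2  3  2  0  1  0  1  0  1
P-positions are exactly the n with G(n) = 0.

0, 2, 4, 9, 11, 13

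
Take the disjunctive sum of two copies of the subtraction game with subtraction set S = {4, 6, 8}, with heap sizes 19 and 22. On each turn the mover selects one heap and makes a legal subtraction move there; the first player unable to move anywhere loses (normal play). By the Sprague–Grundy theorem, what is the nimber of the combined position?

3

All heaps use S = {4, 6, 8}:
G(0) = 0
G(1) = mex{} = 0
G(2) = mex{} = 0
G(3) = mex{} = 0
G(4) = mex{0} = 1
G(5) = mex{0} = 1
G(6) = mex{0,0} = 1
G(7) = mex{0,0} = 1
G(8) = mex{1,0,0} = 2
G(9) = mex{1,0,0} = 2
G(10) = mex{1,1,0} = 2
G(11) = mex{1,1,0} = 2
G(12) = mex{2,1,1} = 0
G(13) = mex{2,1,1} = 0
G(14) = mex{2,2,1} = 0
G(15) = mex{2,2,1} = 0
G(16) = mex{0,2,2} = 1
G(17) = mex{0,2,2} = 1
G(18) = mex{0,0,2} = 1
G(19) = mex{0,0,2} = 1
G(20) = mex{1,0,0} = 2
G(21) = mex{1,0,0} = 2
G(22) = mex{1,1,0} = 2
Heap A: G(19) = 1.
Heap B: G(22) = 2.
Combined Grundy value = 1 ⊕ 2 = 3.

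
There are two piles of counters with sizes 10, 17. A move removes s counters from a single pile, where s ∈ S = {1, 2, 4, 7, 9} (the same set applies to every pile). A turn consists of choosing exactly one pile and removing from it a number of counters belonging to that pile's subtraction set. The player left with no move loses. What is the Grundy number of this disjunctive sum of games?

4

All piles use S = {1, 2, 4, 7, 9}:
G(0) = 0
G(1) = mex{0} = 1
G(2) = mex{1,0} = 2
G(3) = mex{2,1} = 0
G(4) = mex{0,2,0} = 1
G(5) = mex{1,0,1} = 2
G(6) = mex{2,1,2} = 0
G(7) = mex{0,2,0,0} = 1
G(8) = mex{1,0,1,1} = 2
G(9) = mex{2,1,2,2,0} = 3
G(10) = mex{3,2,0,0,1} = 4
G(11) = mex{4,3,1,1,2} = 0
G(12) = mex{0,4,2,2,0} = 1
G(13) = mex{1,0,3,0,1} = 2
G(14) = mex{2,1,4,1,2} = 0
G(15) = mex{0,2,0,2,0} = 1
G(16) = mex{1,0,1,3,1} = 2
G(17) = mex{2,1,2,4,2} = 0
Pile A: G(10) = 4.
Pile B: G(17) = 0.
Combined Grundy value = 4 ⊕ 0 = 4.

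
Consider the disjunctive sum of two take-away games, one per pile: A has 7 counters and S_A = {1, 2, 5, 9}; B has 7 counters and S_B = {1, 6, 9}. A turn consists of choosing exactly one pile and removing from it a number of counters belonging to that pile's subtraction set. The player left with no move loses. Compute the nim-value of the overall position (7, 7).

1

Pile A, S = {1, 2, 5, 9}:
G(0) = 0
G(1) = mex{0} = 1
G(2) = mex{1,0} = 2
G(3) = mex{2,1} = 0
G(4) = mex{0,2} = 1
G(5) = mex{1,0,0} = 2
G(6) = mex{2,1,1} = 0
G(7) = mex{0,2,2} = 1
G_A(7) = 1.
Pile B, S = {1, 6, 9}:
n : 0 1 2 3 4 5 6 7
G : 0 1 0 1 0 1 2 0
G_B(7) = 0.
Combined Grundy value = 1 ⊕ 0 = 1.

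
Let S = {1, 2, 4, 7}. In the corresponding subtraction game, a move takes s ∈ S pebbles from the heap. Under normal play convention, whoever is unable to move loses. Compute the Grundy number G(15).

0

G(0) = 0
G(1) = mex{0} = 1
G(2) = mex{1,0} = 2
G(3) = mex{2,1} = 0
G(4) = mex{0,2,0} = 1
G(5) = mex{1,0,1} = 2
G(6) = mex{2,1,2} = 0
G(7) = mex{0,2,0,0} = 1
G(8) = mex{1,0,1,1} = 2
G(9) = mex{2,1,2,2} = 0
G(10) = mex{0,2,0,0} = 1
G(11) = mex{1,0,1,1} = 2
G(12) = mex{2,1,2,2} = 0
G(13) = mex{0,2,0,0} = 1
G(14) = mex{1,0,1,1} = 2
G(15) = mex{2,1,2,2} = 0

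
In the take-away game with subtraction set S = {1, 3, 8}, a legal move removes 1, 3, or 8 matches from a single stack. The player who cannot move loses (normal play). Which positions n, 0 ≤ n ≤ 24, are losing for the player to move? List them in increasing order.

n :  0  1  2  3  4  5  6  7  8  9 10 11 12 13 14 15 16 17 18 19 20 21 22 23 24
G :  0  1  0  1  0  1  0  1  2  3  2  0  1  0  1  0  1  0  1  2  3  2  0  1  0
P-positions are exactly the n with G(n) = 0.

0, 2, 4, 6, 11, 13, 15, 17, 22, 24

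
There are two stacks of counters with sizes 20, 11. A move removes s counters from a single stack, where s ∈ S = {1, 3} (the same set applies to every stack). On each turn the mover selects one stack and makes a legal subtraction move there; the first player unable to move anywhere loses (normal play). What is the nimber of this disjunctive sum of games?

1

All stacks use S = {1, 3}:
G(0) = 0
G(1) = mex{0} = 1
G(2) = mex{1} = 0
G(3) = mex{0,0} = 1
G(4) = mex{1,1} = 0
G(5) = mex{0,0} = 1
G(6) = mex{1,1} = 0
G(7) = mex{0,0} = 1
G(8) = mex{1,1} = 0
G(9) = mex{0,0} = 1
G(10) = mex{1,1} = 0
G(11) = mex{0,0} = 1
G(12) = mex{1,1} = 0
G(13) = mex{0,0} = 1
G(14) = mex{1,1} = 0
G(15) = mex{0,0} = 1
G(16) = mex{1,1} = 0
G(17) = mex{0,0} = 1
G(18) = mex{1,1} = 0
G(19) = mex{0,0} = 1
G(20) = mex{1,1} = 0
Stack A: G(20) = 0.
Stack B: G(11) = 1.
Combined Grundy value = 0 ⊕ 1 = 1.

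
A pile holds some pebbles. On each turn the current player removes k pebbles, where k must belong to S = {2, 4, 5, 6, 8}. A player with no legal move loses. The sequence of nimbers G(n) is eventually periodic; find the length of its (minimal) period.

G(0) = 0
G(1) = mex{} = 0
G(2) = mex{0} = 1
G(3) = mex{0} = 1
G(4) = mex{1,0} = 2
G(5) = mex{1,0,0} = 2
G(6) = mex{2,1,0,0} = 3
G(7) = mex{2,1,1,0} = 3
G(8) = mex{3,2,1,1,0} = 4
G(9) = mex{3,2,2,1,0} = 4
G(10) = mex{4,3,2,2,1} = 0
G(11) = mex{4,3,3,2,1} = 0
G(12) = mex{0,4,3,3,2} = 1
G(13) = mex{0,4,4,3,2} = 1
G(14) = mex{1,0,4,4,3} = 2
G(15) = mex{1,0,0,4,3} = 2
G(16) = mex{2,1,0,0,4} = 3
G(17) = mex{2,1,1,0,4} = 3
G(18) = mex{3,2,1,1,0} = 4
G(19) = mex{3,2,2,1,0} = 4
G(20) = mex{4,3,2,2,1} = 0
G(21) = mex{4,3,3,2,1} = 0
G(n+10) = G(n) holds for n = 0,…,7 (a full window of length max(S) = 8), so the sequence is purely periodic with period 10.

10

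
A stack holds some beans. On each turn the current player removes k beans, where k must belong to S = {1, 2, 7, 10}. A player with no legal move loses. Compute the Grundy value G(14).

n :  0  1  2  3  4  5  6  7  8  9 10 11 12 13 14
G :  0  1  2  0  1  2  0  1  2  0  1  2  0  1  2

2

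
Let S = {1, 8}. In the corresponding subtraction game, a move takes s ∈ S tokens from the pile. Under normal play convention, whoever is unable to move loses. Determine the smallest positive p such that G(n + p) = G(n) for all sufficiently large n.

n :  0  1  2  3  4  5  6  7  8  9 10 11 12 13 14 15 16 17 18 19
G :  0  1  0  1  0  1  0  1  2  0  1  0  1  0  1  0  1  2  0  1
G(n+9) = G(n) holds for n = 0,…,7 (a full window of length max(S) = 8), so the sequence is purely periodic with period 9.

9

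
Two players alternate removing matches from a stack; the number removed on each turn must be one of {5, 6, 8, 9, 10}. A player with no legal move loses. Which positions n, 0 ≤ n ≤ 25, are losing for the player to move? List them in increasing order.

0, 1, 2, 3, 4, 15, 16, 17, 18, 19

n :  0  1  2  3  4  5  6  7  8  9 10 11 12 13 14 15 16 17 18 19 20 21 22 23 24 25
G :  0  0  0  0  0  1  1  1  1  1  2  2  2  2  2  0  0  0  0  0  1  1  1  1  1  2
P-positions are exactly the n with G(n) = 0.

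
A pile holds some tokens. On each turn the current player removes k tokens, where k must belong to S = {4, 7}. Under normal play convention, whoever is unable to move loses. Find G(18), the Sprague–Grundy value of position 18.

1

G(0) = 0
G(1) = mex{} = 0
G(2) = mex{} = 0
G(3) = mex{} = 0
G(4) = mex{0} = 1
G(5) = mex{0} = 1
G(6) = mex{0} = 1
G(7) = mex{0,0} = 1
G(8) = mex{1,0} = 2
G(9) = mex{1,0} = 2
G(10) = mex{1,0} = 2
G(11) = mex{1,1} = 0
G(12) = mex{2,1} = 0
G(13) = mex{2,1} = 0
G(14) = mex{2,1} = 0
G(15) = mex{0,2} = 1
G(16) = mex{0,2} = 1
G(17) = mex{0,2} = 1
G(18) = mex{0,0} = 1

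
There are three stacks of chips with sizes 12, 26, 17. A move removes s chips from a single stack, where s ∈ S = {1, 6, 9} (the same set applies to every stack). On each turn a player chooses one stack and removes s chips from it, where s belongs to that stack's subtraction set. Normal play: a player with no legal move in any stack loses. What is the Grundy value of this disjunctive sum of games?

All stacks use S = {1, 6, 9}:
n :  0  1  2  3  4  5  6  7  8  9 10 11 12 13 14 15 16 17 18 19 20 21 22 23 24 25 26
G :  0  1  0  1  0  1  2  0  1  2  3  2  0  1  0  1  2  0  1  0  1  2  0  1  0  1  2
Stack A: G(12) = 0.
Stack B: G(26) = 2.
Stack C: G(17) = 0.
Combined Grundy value = 0 ⊕ 2 ⊕ 0 = 2.

2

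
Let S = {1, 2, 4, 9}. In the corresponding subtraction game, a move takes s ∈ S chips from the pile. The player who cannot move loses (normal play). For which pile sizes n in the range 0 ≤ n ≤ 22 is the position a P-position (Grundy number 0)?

n :  0  1  2  3  4  5  6  7  8  9 10 11 12 13 14 15 16 17 18 19 20 21 22
G :  0  1  2  0  1  2  0  1  2  3  4  0  1  2  0  1  2  0  1  2  3  4  0
P-positions are exactly the n with G(n) = 0.

0, 3, 6, 11, 14, 17, 22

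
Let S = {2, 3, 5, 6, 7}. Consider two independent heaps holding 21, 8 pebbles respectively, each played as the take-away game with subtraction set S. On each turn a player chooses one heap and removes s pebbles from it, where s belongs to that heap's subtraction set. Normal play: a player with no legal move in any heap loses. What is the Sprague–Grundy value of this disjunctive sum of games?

All heaps use S = {2, 3, 5, 6, 7}:
n :  0  1  2  3  4  5  6  7  8  9 10 11 12 13 14 15 16 17 18 19 20 21
G :  0  0  1  1  2  2  3  3  4  0  0  1  1  2  2  3  3  4  0  0  1  1
Heap A: G(21) = 1.
Heap B: G(8) = 4.
Combined Grundy value = 1 ⊕ 4 = 5.

5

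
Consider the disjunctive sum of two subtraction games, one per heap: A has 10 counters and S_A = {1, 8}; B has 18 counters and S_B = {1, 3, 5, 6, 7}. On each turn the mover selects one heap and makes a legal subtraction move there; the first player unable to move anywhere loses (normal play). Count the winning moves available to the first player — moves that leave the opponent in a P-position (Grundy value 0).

3

Heap A, S = {1, 8}:
n :  0  1  2  3  4  5  6  7  8  9 10
G :  0  1  0  1  0  1  0  1  2  0  1
G_A(10) = 1.
Heap B, S = {1, 3, 5, 6, 7}:
n :  0  1  2  3  4  5  6  7  8  9 10 11 12 13 14 15 16 17 18
G :  0  1  0  1  0  1  2  3  2  3  2  3  0  1  0  1  0  1  2
G_B(18) = 2.
Combined Grundy value = 1 ⊕ 2 = 3.
A winning move leaves total XOR = 0, i.e. changes one component's Grundy value g to g ⊕ X where X is the current total.
Heap A: need g' = 1⊕3 = 2. Options: 10−1→G=0, 10−8→G=0. Hits: 0.
Heap B: need g' = 2⊕3 = 1. Options: 18−1→G=1, 18−3→G=1, 18−5→G=1, 18−6→G=0, 18−7→G=3. Hits: 3.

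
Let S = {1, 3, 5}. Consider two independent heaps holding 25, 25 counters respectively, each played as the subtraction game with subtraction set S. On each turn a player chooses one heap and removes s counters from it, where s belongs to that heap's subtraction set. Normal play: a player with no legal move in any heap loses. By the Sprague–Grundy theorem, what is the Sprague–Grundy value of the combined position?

All heaps use S = {1, 3, 5}:
G(0) = 0
G(1) = mex{0} = 1
G(2) = mex{1} = 0
G(3) = mex{0,0} = 1
G(4) = mex{1,1} = 0
G(5) = mex{0,0,0} = 1
G(6) = mex{1,1,1} = 0
G(7) = mex{0,0,0} = 1
G(8) = mex{1,1,1} = 0
G(9) = mex{0,0,0} = 1
G(10) = mex{1,1,1} = 0
G(11) = mex{0,0,0} = 1
G(12) = mex{1,1,1} = 0
G(13) = mex{0,0,0} = 1
G(14) = mex{1,1,1} = 0
G(15) = mex{0,0,0} = 1
G(16) = mex{1,1,1} = 0
G(17) = mex{0,0,0} = 1
G(18) = mex{1,1,1} = 0
G(19) = mex{0,0,0} = 1
G(20) = mex{1,1,1} = 0
G(21) = mex{0,0,0} = 1
G(22) = mex{1,1,1} = 0
G(23) = mex{0,0,0} = 1
G(24) = mex{1,1,1} = 0
G(25) = mex{0,0,0} = 1
Heap A: G(25) = 1.
Heap B: G(25) = 1.
Combined Grundy value = 1 ⊕ 1 = 0.

0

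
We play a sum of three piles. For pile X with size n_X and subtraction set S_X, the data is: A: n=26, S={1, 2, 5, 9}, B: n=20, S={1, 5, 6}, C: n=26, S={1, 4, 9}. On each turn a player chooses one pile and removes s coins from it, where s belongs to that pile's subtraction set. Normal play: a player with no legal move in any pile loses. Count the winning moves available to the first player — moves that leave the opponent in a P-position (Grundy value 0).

2

Pile A, S = {1, 2, 5, 9}:
G(0) = 0
G(1) = mex{0} = 1
G(2) = mex{1,0} = 2
G(3) = mex{2,1} = 0
G(4) = mex{0,2} = 1
G(5) = mex{1,0,0} = 2
G(6) = mex{2,1,1} = 0
G(7) = mex{0,2,2} = 1
G(8) = mex{1,0,0} = 2
G(9) = mex{2,1,1,0} = 3
G(10) = mex{3,2,2,1} = 0
G(11) = mex{0,3,0,2} = 1
G(12) = mex{1,0,1,0} = 2
G(13) = mex{2,1,2,1} = 0
G(14) = mex{0,2,3,2} = 1
G(15) = mex{1,0,0,0} = 2
G(16) = mex{2,1,1,1} = 0
G(17) = mex{0,2,2,2} = 1
G(18) = mex{1,0,0,3} = 2
G(19) = mex{2,1,1,0} = 3
G(20) = mex{3,2,2,1} = 0
G(21) = mex{0,3,0,2} = 1
G(22) = mex{1,0,1,0} = 2
G(23) = mex{2,1,2,1} = 0
G(24) = mex{0,2,3,2} = 1
G(25) = mex{1,0,0,0} = 2
G(26) = mex{2,1,1,1} = 0
G_A(26) = 0.
Pile B, S = {1, 5, 6}:
G(0) = 0
G(1) = mex{0} = 1
G(2) = mex{1} = 0
G(3) = mex{0} = 1
G(4) = mex{1} = 0
G(5) = mex{0,0} = 1
G(6) = mex{1,1,0} = 2
G(7) = mex{2,0,1} = 3
G(8) = mex{3,1,0} = 2
G(9) = mex{2,0,1} = 3
G(10) = mex{3,1,0} = 2
G(11) = mex{2,2,1} = 0
G(12) = mex{0,3,2} = 1
G(13) = mex{1,2,3} = 0
G(14) = mex{0,3,2} = 1
G(15) = mex{1,2,3} = 0
G(16) = mex{0,0,2} = 1
G(17) = mex{1,1,0} = 2
G(18) = mex{2,0,1} = 3
G(19) = mex{3,1,0} = 2
G(20) = mex{2,0,1} = 3
G_B(20) = 3.
Pile C, S = {1, 4, 9}:
G(0) = 0
G(1) = mex{0} = 1
G(2) = mex{1} = 0
G(3) = mex{0} = 1
G(4) = mex{1,0} = 2
G(5) = mex{2,1} = 0
G(6) = mex{0,0} = 1
G(7) = mex{1,1} = 0
G(8) = mex{0,2} = 1
G(9) = mex{1,0,0} = 2
G(10) = mex{2,1,1} = 0
G(11) = mex{0,0,0} = 1
G(12) = mex{1,1,1} = 0
G(13) = mex{0,2,2} = 1
G(14) = mex{1,0,0} = 2
G(15) = mex{2,1,1} = 0
G(16) = mex{0,0,0} = 1
G(17) = mex{1,1,1} = 0
G(18) = mex{0,2,2} = 1
G(19) = mex{1,0,0} = 2
G(20) = mex{2,1,1} = 0
G(21) = mex{0,0,0} = 1
G(22) = mex{1,1,1} = 0
G(23) = mex{0,2,2} = 1
G(24) = mex{1,0,0} = 2
G(25) = mex{2,1,1} = 0
G(26) = mex{0,0,0} = 1
G_C(26) = 1.
Combined Grundy value = 0 ⊕ 3 ⊕ 1 = 2.
A winning move leaves total XOR = 0, i.e. changes one component's Grundy value g to g ⊕ X where X is the current total.
Pile A: need g' = 0⊕2 = 2. Options: 26−1→G=2, 26−2→G=1, 26−5→G=1, 26−9→G=1. Hits: 1.
Pile B: need g' = 3⊕2 = 1. Options: 20−1→G=2, 20−5→G=0, 20−6→G=1. Hits: 1.
Pile C: need g' = 1⊕2 = 3. Options: 26−1→G=0, 26−4→G=0, 26−9→G=0. Hits: 0.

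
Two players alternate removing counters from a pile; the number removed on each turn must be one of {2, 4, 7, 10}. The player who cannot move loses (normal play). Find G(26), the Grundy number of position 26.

n :  0  1  2  3  4  5  6  7  8  9 10 11 12 13 14 15 16 17 18 19 20 21 22 23 24 25 26
G :  0  0  1  1  2  2  0  3  1  0  2  1  0  2  1  0  2  1  0  2  1  0  2  1  0  2  1

1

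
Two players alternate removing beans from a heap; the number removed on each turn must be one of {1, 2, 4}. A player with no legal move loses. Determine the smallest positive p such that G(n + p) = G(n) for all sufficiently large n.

G(0) = 0
G(1) = mex{0} = 1
G(2) = mex{1,0} = 2
G(3) = mex{2,1} = 0
G(4) = mex{0,2,0} = 1
G(5) = mex{1,0,1} = 2
G(6) = mex{2,1,2} = 0
G(7) = mex{0,2,0} = 1
G(8) = mex{1,0,1} = 2
G(9) = mex{2,1,2} = 0
G(10) = mex{0,2,0} = 1
G(11) = mex{1,0,1} = 2
G(12) = mex{2,1,2} = 0
G(13) = mex{0,2,0} = 1
G(14) = mex{1,0,1} = 2
G(n+3) = G(n) holds for n = 0,…,3 (a full window of length max(S) = 4), so the sequence is purely periodic with period 3.

3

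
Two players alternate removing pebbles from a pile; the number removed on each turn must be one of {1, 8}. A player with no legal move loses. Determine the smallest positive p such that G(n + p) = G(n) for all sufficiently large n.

9

n :  0  1  2  3  4  5  6  7  8  9 10 11 12 13 14 15 16 17 18 19
G :  0  1  0  1  0  1  0  1  2  0  1  0  1  0  1  0  1  2  0  1
G(n+9) = G(n) holds for n = 0,…,7 (a full window of length max(S) = 8), so the sequence is purely periodic with period 9.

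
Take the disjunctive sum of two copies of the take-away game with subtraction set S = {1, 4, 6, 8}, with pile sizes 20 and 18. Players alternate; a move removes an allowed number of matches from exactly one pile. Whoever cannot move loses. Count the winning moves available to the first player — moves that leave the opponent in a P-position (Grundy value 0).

0

All piles use S = {1, 4, 6, 8}:
n :  0  1  2  3  4  5  6  7  8  9 10 11 12 13 14 15 16 17 18 19 20
G :  0  1  0  1  2  0  1  0  1  2  3  2  0  1  0  1  2  0  1  0  1
Pile A: G(20) = 1.
Pile B: G(18) = 1.
Combined Grundy value = 1 ⊕ 1 = 0.
A winning move leaves total XOR = 0, i.e. changes one component's Grundy value g to g ⊕ X where X is the current total.
Pile A: target g' = 1⊕0 = 1, but every legal move changes the Grundy value (mex property), so 0 moves.
Pile B: target g' = 1⊕0 = 1, but every legal move changes the Grundy value (mex property), so 0 moves.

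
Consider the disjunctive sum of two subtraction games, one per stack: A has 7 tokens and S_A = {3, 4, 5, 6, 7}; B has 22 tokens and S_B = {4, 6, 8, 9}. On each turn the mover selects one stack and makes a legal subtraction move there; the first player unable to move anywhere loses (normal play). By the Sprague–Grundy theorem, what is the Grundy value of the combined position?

0

Stack A, S = {3, 4, 5, 6, 7}:
G(0) = 0
G(1) = mex{} = 0
G(2) = mex{} = 0
G(3) = mex{0} = 1
G(4) = mex{0,0} = 1
G(5) = mex{0,0,0} = 1
G(6) = mex{1,0,0,0} = 2
G(7) = mex{1,1,0,0,0} = 2
G_A(7) = 2.
Stack B, S = {4, 6, 8, 9}:
G(0) = 0
G(1) = mex{} = 0
G(2) = mex{} = 0
G(3) = mex{} = 0
G(4) = mex{0} = 1
G(5) = mex{0} = 1
G(6) = mex{0,0} = 1
G(7) = mex{0,0} = 1
G(8) = mex{1,0,0} = 2
G(9) = mex{1,0,0,0} = 2
G(10) = mex{1,1,0,0} = 2
G(11) = mex{1,1,0,0} = 2
G(12) = mex{2,1,1,0} = 3
G(13) = mex{2,1,1,1} = 0
G(14) = mex{2,2,1,1} = 0
G(15) = mex{2,2,1,1} = 0
G(16) = mex{3,2,2,1} = 0
G(17) = mex{0,2,2,2} = 1
G(18) = mex{0,3,2,2} = 1
G(19) = mex{0,0,2,2} = 1
G(20) = mex{0,0,3,2} = 1
G(21) = mex{1,0,0,3} = 2
G(22) = mex{1,0,0,0} = 2
G_B(22) = 2.
Combined Grundy value = 2 ⊕ 2 = 0.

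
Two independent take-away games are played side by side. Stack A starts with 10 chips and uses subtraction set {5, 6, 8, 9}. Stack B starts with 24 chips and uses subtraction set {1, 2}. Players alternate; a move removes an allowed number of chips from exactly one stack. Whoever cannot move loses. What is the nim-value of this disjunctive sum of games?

Stack A, S = {5, 6, 8, 9}:
G(0) = 0
G(1) = mex{} = 0
G(2) = mex{} = 0
G(3) = mex{} = 0
G(4) = mex{} = 0
G(5) = mex{0} = 1
G(6) = mex{0,0} = 1
G(7) = mex{0,0} = 1
G(8) = mex{0,0,0} = 1
G(9) = mex{0,0,0,0} = 1
G(10) = mex{1,0,0,0} = 2
G_A(10) = 2.
Stack B, S = {1, 2}:
n :  0  1  2  3  4  5  6  7  8  9 10 11 12 13 14 15 16 17 18 19 20 21 22 23 24
G :  0  1  2  0  1  2  0  1  2  0  1  2  0  1  2  0  1  2  0  1  2  0  1  2  0
G_B(24) = 0.
Combined Grundy value = 2 ⊕ 0 = 2.

2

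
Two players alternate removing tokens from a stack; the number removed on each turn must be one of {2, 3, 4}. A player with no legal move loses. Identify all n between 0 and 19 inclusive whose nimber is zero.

G(0) = 0
G(1) = mex{} = 0
G(2) = mex{0} = 1
G(3) = mex{0,0} = 1
G(4) = mex{1,0,0} = 2
G(5) = mex{1,1,0} = 2
G(6) = mex{2,1,1} = 0
G(7) = mex{2,2,1} = 0
G(8) = mex{0,2,2} = 1
G(9) = mex{0,0,2} = 1
G(10) = mex{1,0,0} = 2
G(11) = mex{1,1,0} = 2
G(12) = mex{2,1,1} = 0
G(13) = mex{2,2,1} = 0
G(14) = mex{0,2,2} = 1
G(15) = mex{0,0,2} = 1
G(16) = mex{1,0,0} = 2
G(17) = mex{1,1,0} = 2
G(18) = mex{2,1,1} = 0
G(19) = mex{2,2,1} = 0
P-positions are exactly the n with G(n) = 0.

0, 1, 6, 7, 12, 13, 18, 19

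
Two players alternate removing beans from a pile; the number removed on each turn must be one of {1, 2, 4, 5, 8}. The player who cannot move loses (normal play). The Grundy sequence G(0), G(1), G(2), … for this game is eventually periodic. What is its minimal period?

3

G(0) = 0
G(1) = mex{0} = 1
G(2) = mex{1,0} = 2
G(3) = mex{2,1} = 0
G(4) = mex{0,2,0} = 1
G(5) = mex{1,0,1,0} = 2
G(6) = mex{2,1,2,1} = 0
G(7) = mex{0,2,0,2} = 1
G(8) = mex{1,0,1,0,0} = 2
G(9) = mex{2,1,2,1,1} = 0
G(10) = mex{0,2,0,2,2} = 1
G(11) = mex{1,0,1,0,0} = 2
G(12) = mex{2,1,2,1,1} = 0
G(13) = mex{0,2,0,2,2} = 1
G(14) = mex{1,0,1,0,0} = 2
G(n+3) = G(n) holds for n = 0,…,7 (a full window of length max(S) = 8), so the sequence is purely periodic with period 3.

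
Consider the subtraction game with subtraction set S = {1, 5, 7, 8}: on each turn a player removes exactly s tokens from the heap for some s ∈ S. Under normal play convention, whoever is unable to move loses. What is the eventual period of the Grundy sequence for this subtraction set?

15

n :  0  1  2  3  4  5  6  7  8  9 10 11 12 13 14 15 16 17 18 19 20 21 22 23 24 25 26 27 28 29 30 31
G :  0  1  0  1  0  1  0  1  2  3  2  3  2  3  2  0  1  0  1  0  1  0  1  2  3  2  3  2  3  2  0  1
G(n+15) = G(n) holds for n = 0,…,7 (a full window of length max(S) = 8), so the sequence is purely periodic with period 15.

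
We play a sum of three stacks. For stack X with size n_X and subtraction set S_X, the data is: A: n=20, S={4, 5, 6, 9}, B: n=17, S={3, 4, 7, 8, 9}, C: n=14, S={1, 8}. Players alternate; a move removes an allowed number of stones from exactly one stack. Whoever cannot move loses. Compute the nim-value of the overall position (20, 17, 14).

1

Stack A, S = {4, 5, 6, 9}:
n :  0  1  2  3  4  5  6  7  8  9 10 11 12 13 14 15 16 17 18 19 20
G :  0  0  0  0  1  1  1  1  2  2  2  2  3  0  0  0  0  1  1  1  1
G_A(20) = 1.
Stack B, S = {3, 4, 7, 8, 9}:
n :  0  1  2  3  4  5  6  7  8  9 10 11 12 13 14 15 16 17
G :  0  0  0  1  1  1  2  2  2  3  3  3  0  0  0  1  1  1
G_B(17) = 1.
Stack C, S = {1, 8}:
G(0) = 0
G(1) = mex{0} = 1
G(2) = mex{1} = 0
G(3) = mex{0} = 1
G(4) = mex{1} = 0
G(5) = mex{0} = 1
G(6) = mex{1} = 0
G(7) = mex{0} = 1
G(8) = mex{1,0} = 2
G(9) = mex{2,1} = 0
G(10) = mex{0,0} = 1
G(11) = mex{1,1} = 0
G(12) = mex{0,0} = 1
G(13) = mex{1,1} = 0
G(14) = mex{0,0} = 1
G_C(14) = 1.
Combined Grundy value = 1 ⊕ 1 ⊕ 1 = 1.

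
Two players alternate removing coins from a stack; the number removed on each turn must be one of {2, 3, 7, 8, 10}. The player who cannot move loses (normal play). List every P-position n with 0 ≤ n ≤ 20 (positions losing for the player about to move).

0, 1, 5, 6, 17, 18

G(0) = 0
G(1) = mex{} = 0
G(2) = mex{0} = 1
G(3) = mex{0,0} = 1
G(4) = mex{1,0} = 2
G(5) = mex{1,1} = 0
G(6) = mex{2,1} = 0
G(7) = mex{0,2,0} = 1
G(8) = mex{0,0,0,0} = 1
G(9) = mex{1,0,1,0} = 2
G(10) = mex{1,1,1,1,0} = 2
G(11) = mex{2,1,2,1,0} = 3
G(12) = mex{2,2,0,2,1} = 3
G(13) = mex{3,2,0,0,1} = 4
G(14) = mex{3,3,1,0,2} = 4
G(15) = mex{4,3,1,1,0} = 2
G(16) = mex{4,4,2,1,0} = 3
G(17) = mex{2,4,2,2,1} = 0
G(18) = mex{3,2,3,2,1} = 0
G(19) = mex{0,3,3,3,2} = 1
G(20) = mex{0,0,4,3,2} = 1
P-positions are exactly the n with G(n) = 0.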